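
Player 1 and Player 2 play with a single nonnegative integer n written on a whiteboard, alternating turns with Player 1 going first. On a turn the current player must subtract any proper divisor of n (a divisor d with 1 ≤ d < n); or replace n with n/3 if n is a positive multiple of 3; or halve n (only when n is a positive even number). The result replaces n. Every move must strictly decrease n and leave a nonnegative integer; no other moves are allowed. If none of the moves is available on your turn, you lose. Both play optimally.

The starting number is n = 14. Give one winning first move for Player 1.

Classify positions by backward induction: terminal positions (no move available) are L. From any other position, the mover wins iff some move reaches an L.
n=0: no move → L
n=1: no move → L
n=2: W (go to 1, an L position)
n=3: W (go to 1, an L position)
n=4: L (options 2(W), 3(W) are all W)
n=5: W (go to 4, an L position)
n=6: W (go to 4, an L position)
n=7: L (sole option 6(W) is W)
n=8: W (go to 4, an L position)
n=9: L (options 3(W), 6(W), 8(W) are all W)
n=10: W (go to 9, an L position)
n=11: L (sole option 10(W) is W)
n=12: W (go to 4, an L position)
n=13: L (sole option 12(W) is W)
n=14: W (go to 7, an L position)
From 14, the L positions reachable in one move are: 7, 13. Any move reaching one of these is winning.

Move to 7.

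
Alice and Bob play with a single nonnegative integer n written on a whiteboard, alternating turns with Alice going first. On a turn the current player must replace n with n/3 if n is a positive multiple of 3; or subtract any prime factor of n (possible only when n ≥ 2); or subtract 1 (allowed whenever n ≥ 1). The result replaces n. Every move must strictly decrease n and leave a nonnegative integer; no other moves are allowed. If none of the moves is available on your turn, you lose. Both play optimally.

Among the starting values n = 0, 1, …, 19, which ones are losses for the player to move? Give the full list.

0, 4, 8, 14, 18

Use the standard recursion: the mover loses at a terminal position; elsewhere, the mover wins exactly when some move hands the opponent an L position.
n=0: no move → L
n=1: reaches L-position 0 → W
n=2: reaches L-position 0 → W
n=3: reaches L-position 0 → W
n=4: only reaches 2(W), 3(W), all W → L
n=5: reaches L-position 0 → W
n=6: reaches L-position 4 → W
n=7: reaches L-position 0 → W
n=8: only reaches 6(W), 7(W), all W → L
n=9: reaches L-position 8 → W
n=10: reaches L-position 8 → W
n=11: reaches L-position 0 → W
n=12: reaches L-position 4 → W
n=13: reaches L-position 0 → W
n=14: only reaches 7(W), 12(W), 13(W), all W → L
n=15: reaches L-position 14 → W
n=16: reaches L-position 14 → W
n=17: reaches L-position 0 → W
n=18: only reaches 6(W), 15(W), 16(W), 17(W), all W → L
n=19: reaches L-position 0 → W
The losing starting values of n are exactly the entries labelled L in this table (5 of them).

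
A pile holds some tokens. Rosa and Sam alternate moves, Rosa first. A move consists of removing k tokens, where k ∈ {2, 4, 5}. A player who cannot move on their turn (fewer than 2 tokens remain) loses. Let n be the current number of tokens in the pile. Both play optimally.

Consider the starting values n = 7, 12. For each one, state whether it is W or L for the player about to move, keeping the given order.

Compute win/loss labels from the base case upward. A position with no move is L. Any other position is W if it can reach an L in one move, else L.
n=0: no move → L
n=1: no move → L
n=2: reaches L-position 0 → W
n=3: reaches L-position 1 → W
n=4: reaches L-position 0 → W
n=5: reaches L-position 1 → W
n=6: reaches L-position 1 → W
n=7: only reaches 5(W), 3(W), 2(W), all W → L
n=8: only reaches 6(W), 4(W), 3(W), all W → L
n=9: reaches L-position 7 → W
n=10: reaches L-position 8 → W
n=11: reaches L-position 7 → W
n=12: reaches L-position 8 → W

7: L, 12: W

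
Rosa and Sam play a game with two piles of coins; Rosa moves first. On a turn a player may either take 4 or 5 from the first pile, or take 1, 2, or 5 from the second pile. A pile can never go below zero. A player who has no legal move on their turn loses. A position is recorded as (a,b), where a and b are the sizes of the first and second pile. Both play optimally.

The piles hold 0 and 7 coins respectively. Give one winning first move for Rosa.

Move to (0,6).

Positions with no move are L. A position that does have a move is losing for the player to move precisely when every available move leads to a winning position for the opponent. Fill in the labels:
No move ever increases a pile, so every position that can arise here has a ≤ 0 and b ≤ 7; it is enough to label the cells with 0 ≤ a ≤ 0 and 0 ≤ b ≤ 7.
Every move lowers a or b (never raises either), so fill the grid row by row in increasing a, and left to right within a row: each cell's successors are then already labelled.
      b=0  b=1  b=2  b=3  b=4  b=5  b=6  b=7
a=0:    L    W    W    L    W    W    L    W
Cells with no legal move (terminal, hence L): (0,0).
The remaining L cells, each justified by listing all of its moves:
(0,3): →(0,2)(W), (0,1)(W) — all W, so L
(0,6): →(0,5)(W), (0,4)(W), (0,1)(W) — all W, so L
Every other cell has at least one move into one of the L cells above, so it is W.
From (0,7), the L positions reachable in one move are: (0,6).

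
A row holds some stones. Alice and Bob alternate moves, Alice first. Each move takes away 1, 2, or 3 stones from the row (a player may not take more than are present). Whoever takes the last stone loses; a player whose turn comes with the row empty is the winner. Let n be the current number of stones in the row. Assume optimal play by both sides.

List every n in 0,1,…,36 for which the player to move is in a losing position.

1, 5, 9, 13, 17, 21, 25, 29, 33

Use the standard recursion: the mover wins at a terminal position; elsewhere, the mover wins exactly when some move hands the opponent an L position.
n=0: no move; the opponent has just taken the last stone and therefore loses → W
n=1: only reaches 0(W), which is W → L
n=2: reaches L-position 1 → W
n=3: reaches L-position 1 → W
n=4: reaches L-position 1 → W
n=5: only reaches 4(W), 3(W), 2(W), all W → L
n=6: reaches L-position 5 → W
n=7: reaches L-position 5 → W
n=8: reaches L-position 5 → W
n=9: only reaches 8(W), 7(W), 6(W), all W → L
n=10: reaches L-position 9 → W
n=11: reaches L-position 9 → W
n=12: reaches L-position 9 → W
n=13: only reaches 12(W), 11(W), 10(W), all W → L
n=14: reaches L-position 13 → W
n=15: reaches L-position 13 → W
n=16: reaches L-position 13 → W
n=17: only reaches 16(W), 15(W), 14(W), all W → L
n=18: reaches L-position 17 → W
n=19: reaches L-position 17 → W
n=20: reaches L-position 17 → W
n=21: only reaches 20(W), 19(W), 18(W), all W → L
n=22: reaches L-position 21 → W
n=23: reaches L-position 21 → W
n=24: reaches L-position 21 → W
n=25: only reaches 24(W), 23(W), 22(W), all W → L
n=26: reaches L-position 25 → W
n=27: reaches L-position 25 → W
n=28: reaches L-position 25 → W
n=29: only reaches 28(W), 27(W), 26(W), all W → L
n=30: reaches L-position 29 → W
n=31: reaches L-position 29 → W
n=32: reaches L-position 29 → W
n=33: only reaches 32(W), 31(W), 30(W), all W → L
n=34: reaches L-position 33 → W
n=35: reaches L-position 33 → W
n=36: reaches L-position 33 → W
The losing starting values of n are exactly the entries labelled L in this table (9 of them).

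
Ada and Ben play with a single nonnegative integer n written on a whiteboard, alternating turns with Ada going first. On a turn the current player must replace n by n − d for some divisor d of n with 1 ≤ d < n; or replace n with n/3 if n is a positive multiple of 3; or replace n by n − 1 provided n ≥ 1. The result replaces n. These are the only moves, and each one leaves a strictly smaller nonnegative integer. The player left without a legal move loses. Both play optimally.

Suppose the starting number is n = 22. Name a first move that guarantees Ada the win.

Move to 11.

Work bottom-up. With no move the player to move loses. Otherwise the position is W if at least one move leads to an L position for the opponent, and L if every move leads to a W.
n=0: no move → L
n=1: can move to 0, which is L ⇒ W
n=2: the only move is to 1(W), a W ⇒ L
n=3: can move to 2, which is L ⇒ W
n=4: can move to 2, which is L ⇒ W
n=5: the only move is to 4(W), a W ⇒ L
n=6: can move to 2, which is L ⇒ W
n=7: the only move is to 6(W), a W ⇒ L
n=8: can move to 7, which is L ⇒ W
n=9: moves to 3(W), 6(W), 8(W); every one is W ⇒ L
n=10: can move to 5, which is L ⇒ W
n=11: the only move is to 10(W), a W ⇒ L
n=12: can move to 9, which is L ⇒ W
n=13: the only move is to 12(W), a W ⇒ L
n=14: can move to 7, which is L ⇒ W
n=15: can move to 5, which is L ⇒ W
n=16: moves to 8(W), 12(W), 14(W), 15(W); every one is W ⇒ L
n=17: can move to 16, which is L ⇒ W
n=18: can move to 9, which is L ⇒ W
n=19: the only move is to 18(W), a W ⇒ L
n=20: can move to 16, which is L ⇒ W
n=21: can move to 7, which is L ⇒ W
n=22: can move to 11, which is L ⇒ W
From 22, the L positions reachable in one move are: 11.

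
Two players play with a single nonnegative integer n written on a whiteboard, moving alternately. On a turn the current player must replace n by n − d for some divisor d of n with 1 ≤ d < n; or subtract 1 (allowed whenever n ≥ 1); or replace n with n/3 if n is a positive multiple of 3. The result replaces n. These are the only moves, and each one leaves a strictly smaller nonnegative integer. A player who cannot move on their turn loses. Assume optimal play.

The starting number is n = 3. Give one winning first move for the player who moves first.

Label each position W (a win for the player to move) or L (a loss). A position with no legal move is L; any other position is W exactly when some move reaches an L, and L when every move reaches a W.
n=0: no move → L
n=1: can move to 0, which is L ⇒ W
n=2: the only move is to 1(W), a W ⇒ L
n=3: can move to 2, which is L ⇒ W
From 3, the L positions reachable in one move are: 2.

Move to 2.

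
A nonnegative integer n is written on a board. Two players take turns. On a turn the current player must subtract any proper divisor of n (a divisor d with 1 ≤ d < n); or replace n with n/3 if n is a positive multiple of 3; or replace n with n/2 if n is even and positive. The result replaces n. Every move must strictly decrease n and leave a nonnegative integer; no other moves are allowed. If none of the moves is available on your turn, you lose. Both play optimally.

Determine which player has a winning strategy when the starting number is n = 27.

Classify positions by backward induction: terminal positions (no move available) are L. From any other position, the mover wins iff some move reaches an L.
n=0: no move → L
n=1: no move → L
n=2: reaches L-position 1 → W
n=3: reaches L-position 1 → W
n=4: only reaches 2(W), 3(W), all W → L
n=5: reaches L-position 4 → W
n=6: reaches L-position 4 → W
n=7: only reaches 6(W), which is W → L
n=8: reaches L-position 4 → W
n=9: only reaches 3(W), 6(W), 8(W), all W → L
n=10: reaches L-position 9 → W
n=11: only reaches 10(W), which is W → L
n=12: reaches L-position 4 → W
n=13: only reaches 12(W), which is W → L
n=14: reaches L-position 7 → W
n=15: only reaches 5(W), 10(W), 12(W), 14(W), all W → L
n=16: reaches L-position 15 → W
n=17: only reaches 16(W), which is W → L
n=18: reaches L-position 9 → W
n=19: only reaches 18(W), which is W → L
n=20: reaches L-position 15 → W
n=21: reaches L-position 7 → W
n=22: reaches L-position 11 → W
n=23: only reaches 22(W), which is W → L
n=24: reaches L-position 23 → W
n=25: only reaches 20(W), 24(W), all W → L
n=26: reaches L-position 13 → W
n=27: reaches L-position 9 → W
From 27 the player to move can move to 9, reaching an L position.

The first player wins.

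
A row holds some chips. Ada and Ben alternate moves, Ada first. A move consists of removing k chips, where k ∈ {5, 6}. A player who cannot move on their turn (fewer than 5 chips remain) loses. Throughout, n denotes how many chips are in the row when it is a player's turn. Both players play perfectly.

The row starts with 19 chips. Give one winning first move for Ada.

Use the standard recursion: the mover loses at a terminal position; elsewhere, the mover wins exactly when some move hands the opponent an L position.
n=0: no move → L
n=1: no move → L
n=2: no move → L
n=3: no move → L
n=4: no move → L
n=5: W (go to 0, an L position)
n=6: W (go to 1, an L position)
n=7: W (go to 2, an L position)
n=8: W (go to 3, an L position)
n=9: W (go to 4, an L position)
n=10: W (go to 4, an L position)
n=11: L (options 6(W), 5(W) are all W)
n=12: L (options 7(W), 6(W) are all W)
n=13: L (options 8(W), 7(W) are all W)
n=14: L (options 9(W), 8(W) are all W)
n=15: L (options 10(W), 9(W) are all W)
n=16: W (go to 11, an L position)
n=17: W (go to 12, an L position)
n=18: W (go to 13, an L position)
n=19: W (go to 14, an L position)
From 19, the L positions reachable in one move are: 14, 13. Any move reaching one of these is winning.

Remove 5, leaving 14.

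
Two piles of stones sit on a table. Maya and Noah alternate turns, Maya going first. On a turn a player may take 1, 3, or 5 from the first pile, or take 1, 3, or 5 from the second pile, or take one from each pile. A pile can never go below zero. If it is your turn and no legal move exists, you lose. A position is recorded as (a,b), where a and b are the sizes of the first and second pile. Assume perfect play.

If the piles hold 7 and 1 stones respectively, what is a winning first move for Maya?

Move to (6,0).

Positions with no move are L. A position that does have a move is losing for the player to move precisely when every available move leads to a winning position for the opponent. Fill in the labels:
No move ever increases a pile, so every position that can arise here has a ≤ 7 and b ≤ 1; it is enough to label the cells with 0 ≤ a ≤ 7 and 0 ≤ b ≤ 1.
Every move lowers a or b (never raises either), so fill the grid row by row in increasing a, and left to right within a row: each cell's successors are then already labelled.
      b=0  b=1
a=0:    L    W
a=1:    W    W
a=2:    L    W
a=3:    W    W
a=4:    L    W
a=5:    W    W
a=6:    L    W
a=7:    W    W
Cells with no legal move (terminal, hence L): (0,0).
The remaining L cells, each justified by listing all of its moves:
(2,0): only reaches (1,0)(W), which is W → L
(4,0): only reaches (3,0)(W), (1,0)(W), all W → L
(6,0): only reaches (5,0)(W), (3,0)(W), (1,0)(W), all W → L
Every other cell has at least one move into one of the L cells above, so it is W.
From (7,1), the L positions reachable in one move are: (6,0).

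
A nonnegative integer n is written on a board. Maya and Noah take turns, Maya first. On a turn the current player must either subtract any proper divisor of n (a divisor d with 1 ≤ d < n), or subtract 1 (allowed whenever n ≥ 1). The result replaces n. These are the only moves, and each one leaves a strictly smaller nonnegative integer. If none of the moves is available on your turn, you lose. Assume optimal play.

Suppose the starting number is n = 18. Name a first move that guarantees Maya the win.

Move to 9.

Label each position W (a win for the player to move) or L (a loss). A position with no legal move is L; any other position is W exactly when some move reaches an L, and L when every move reaches a W.
n=0: no move → L
n=1: →0(L), so W
n=2: →1(W) only, which is W, so L
n=3: →2(L), so W
n=4: →2(L), so W
n=5: →4(W) only, which is W, so L
n=6: →5(L), so W
n=7: →6(W) only, which is W, so L
n=8: →7(L), so W
n=9: →6(W), 8(W) — all W, so L
n=10: →5(L), so W
n=11: →10(W) only, which is W, so L
n=12: →9(L), so W
n=13: →12(W) only, which is W, so L
n=14: →7(L), so W
n=15: →10(W), 12(W), 14(W) — all W, so L
n=16: →15(L), so W
n=17: →16(W) only, which is W, so L
n=18: →9(L), so W
From 18, the L positions reachable in one move are: 9, 15, 17. Any move reaching one of these is winning.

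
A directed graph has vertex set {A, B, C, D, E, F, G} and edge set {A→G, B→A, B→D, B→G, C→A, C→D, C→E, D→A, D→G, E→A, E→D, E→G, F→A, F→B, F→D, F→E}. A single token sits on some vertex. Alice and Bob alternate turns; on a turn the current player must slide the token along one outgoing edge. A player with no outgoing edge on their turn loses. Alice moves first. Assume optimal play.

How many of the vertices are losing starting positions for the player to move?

3

Compute win/loss labels from the base case upward. A position with no move is L. Any other position is W if it can reach an L in one move, else L.
Every edge goes from a vertex to one that appears earlier in the order G, A, D, B, E, F, C, so processing vertices in that order labels each vertex after all of its successors.
G: no outgoing edge → L
A: →G(L), so W
D: →G(L), so W
B: →G(L), so W
E: →G(L), so W
F: →E(W), B(W), D(W), A(W) — all W, so L
C: →E(W), D(W), A(W) — all W, so L
The L vertices are C, F, G; that is 3 in all.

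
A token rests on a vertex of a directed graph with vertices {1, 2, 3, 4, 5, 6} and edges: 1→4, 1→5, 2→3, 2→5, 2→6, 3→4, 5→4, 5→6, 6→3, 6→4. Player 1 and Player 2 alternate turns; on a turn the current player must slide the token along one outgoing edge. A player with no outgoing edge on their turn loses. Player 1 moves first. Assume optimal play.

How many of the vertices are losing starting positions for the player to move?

Label each position W (a win for the player to move) or L (a loss). A position with no legal move is L; any other position is W exactly when some move reaches an L, and L when every move reaches a W.
Every edge goes from a vertex to one that appears earlier in the order 4, 3, 6, 5, 2, 1, so processing vertices in that order labels each vertex after all of its successors.
4: no outgoing edge → L
3: can move to 4, which is L ⇒ W
6: can move to 4, which is L ⇒ W
5: can move to 4, which is L ⇒ W
2: moves to 5(W), 6(W), 3(W); every one is W ⇒ L
1: can move to 4, which is L ⇒ W
The L vertices are 2, 4; that is 2 in all.

2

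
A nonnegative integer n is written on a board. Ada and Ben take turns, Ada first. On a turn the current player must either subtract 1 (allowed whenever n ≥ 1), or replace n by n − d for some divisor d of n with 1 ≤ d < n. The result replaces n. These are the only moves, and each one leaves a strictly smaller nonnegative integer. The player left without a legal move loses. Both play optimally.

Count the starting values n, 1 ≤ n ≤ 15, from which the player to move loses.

Positions with no move are L. A position that does have a move is losing for the player to move precisely when every available move leads to a winning position for the opponent. Fill in the labels:
n=0: no move → L
n=1: can move to 0, which is L ⇒ W
n=2: the only move is to 1(W), a W ⇒ L
n=3: can move to 2, which is L ⇒ W
n=4: can move to 2, which is L ⇒ W
n=5: the only move is to 4(W), a W ⇒ L
n=6: can move to 5, which is L ⇒ W
n=7: the only move is to 6(W), a W ⇒ L
n=8: can move to 7, which is L ⇒ W
n=9: moves to 6(W), 8(W); every one is W ⇒ L
n=10: can move to 5, which is L ⇒ W
n=11: the only move is to 10(W), a W ⇒ L
n=12: can move to 9, which is L ⇒ W
n=13: the only move is to 12(W), a W ⇒ L
n=14: can move to 7, which is L ⇒ W
n=15: moves to 10(W), 12(W), 14(W); every one is W ⇒ L
L entries with 1 ≤ n ≤ 15 (n=0 is outside the asked range and is not counted): n = 2, 5, 7, 9, 11, 13, 15; that makes 7.

7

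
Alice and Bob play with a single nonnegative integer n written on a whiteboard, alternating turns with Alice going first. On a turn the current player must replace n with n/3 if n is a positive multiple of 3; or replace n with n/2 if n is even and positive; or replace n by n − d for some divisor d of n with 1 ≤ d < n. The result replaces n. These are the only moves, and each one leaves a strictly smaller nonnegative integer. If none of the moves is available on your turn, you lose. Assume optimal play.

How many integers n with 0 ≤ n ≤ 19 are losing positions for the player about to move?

10

Classify positions by backward induction: terminal positions (no move available) are L. From any other position, the mover wins iff some move reaches an L.
n=0: no move → L
n=1: no move → L
n=2: W (go to 1, an L position)
n=3: W (go to 1, an L position)
n=4: L (options 2(W), 3(W) are all W)
n=5: W (go to 4, an L position)
n=6: W (go to 4, an L position)
n=7: L (sole option 6(W) is W)
n=8: W (go to 4, an L position)
n=9: L (options 3(W), 6(W), 8(W) are all W)
n=10: W (go to 9, an L position)
n=11: L (sole option 10(W) is W)
n=12: W (go to 4, an L position)
n=13: L (sole option 12(W) is W)
n=14: W (go to 7, an L position)
n=15: L (options 5(W), 10(W), 12(W), 14(W) are all W)
n=16: W (go to 15, an L position)
n=17: L (sole option 16(W) is W)
n=18: W (go to 9, an L position)
n=19: L (sole option 18(W) is W)
L entries with 0 ≤ n ≤ 19: n = 0, 1, 4, 7, 9, 11, 13, 15, 17, 19; that makes 10.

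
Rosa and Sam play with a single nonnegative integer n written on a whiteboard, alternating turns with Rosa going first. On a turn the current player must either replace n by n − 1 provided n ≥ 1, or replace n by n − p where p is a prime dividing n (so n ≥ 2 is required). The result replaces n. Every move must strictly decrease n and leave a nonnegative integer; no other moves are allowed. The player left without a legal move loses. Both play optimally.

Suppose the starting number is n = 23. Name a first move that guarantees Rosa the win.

Move to 0.

Build the W/L table. Terminal = L. A non-terminal position is W if it has a move to some L; otherwise it is L.
n=0: no move → L
n=1: W (go to 0, an L position)
n=2: W (go to 0, an L position)
n=3: W (go to 0, an L position)
n=4: L (options 2(W), 3(W) are all W)
n=5: W (go to 0, an L position)
n=6: W (go to 4, an L position)
n=7: W (go to 0, an L position)
n=8: L (options 6(W), 7(W) are all W)
n=9: W (go to 8, an L position)
n=10: W (go to 8, an L position)
n=11: W (go to 0, an L position)
n=12: L (options 9(W), 10(W), 11(W) are all W)
n=13: W (go to 0, an L position)
n=14: W (go to 12, an L position)
n=15: W (go to 12, an L position)
n=16: L (options 14(W), 15(W) are all W)
n=17: W (go to 0, an L position)
n=18: W (go to 16, an L position)
n=19: W (go to 0, an L position)
n=20: L (options 15(W), 18(W), 19(W) are all W)
n=21: W (go to 20, an L position)
n=22: W (go to 20, an L position)
n=23: W (go to 0, an L position)
From 23, the L positions reachable in one move are: 0.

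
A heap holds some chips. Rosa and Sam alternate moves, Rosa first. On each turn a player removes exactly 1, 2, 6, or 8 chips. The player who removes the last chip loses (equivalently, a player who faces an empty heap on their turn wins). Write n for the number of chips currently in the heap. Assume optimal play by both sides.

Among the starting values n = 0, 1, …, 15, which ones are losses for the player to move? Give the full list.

Use the standard recursion: the mover wins at a terminal position; elsewhere, the mover wins exactly when some move hands the opponent an L position.
n=0: no move; the opponent has just taken the last chip and therefore loses → W
n=1: →0(W) only, which is W, so L
n=2: →1(L), so W
n=3: →1(L), so W
n=4: →3(W), 2(W) — all W, so L
n=5: →4(L), so W
n=6: →4(L), so W
n=7: →1(L), so W
n=8: →7(W), 6(W), 2(W), 0(W) — all W, so L
n=9: →8(L), so W
n=10: →8(L), so W
n=11: →10(W), 9(W), 5(W), 3(W) — all W, so L
n=12: →11(L), so W
n=13: →11(L), so W
n=14: →8(L), so W
n=15: →14(W), 13(W), 9(W), 7(W) — all W, so L
Reading off the rows marked L gives the requested list; there are 5 such values of n.

1, 4, 8, 11, 15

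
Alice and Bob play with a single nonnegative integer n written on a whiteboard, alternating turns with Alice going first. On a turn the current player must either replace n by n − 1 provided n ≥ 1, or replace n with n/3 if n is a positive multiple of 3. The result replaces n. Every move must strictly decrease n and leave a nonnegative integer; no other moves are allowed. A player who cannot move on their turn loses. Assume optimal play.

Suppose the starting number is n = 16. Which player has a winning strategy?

Alice wins.

Label each position W (a win for the player to move) or L (a loss). A position with no legal move is L; any other position is W exactly when some move reaches an L, and L when every move reaches a W.
n=0: no move → L
n=1: can move to 0, which is L ⇒ W
n=2: the only move is to 1(W), a W ⇒ L
n=3: can move to 2, which is L ⇒ W
n=4: the only move is to 3(W), a W ⇒ L
n=5: can move to 4, which is L ⇒ W
n=6: can move to 2, which is L ⇒ W
n=7: the only move is to 6(W), a W ⇒ L
n=8: can move to 7, which is L ⇒ W
n=9: moves to 3(W), 8(W); every one is W ⇒ L
n=10: can move to 9, which is L ⇒ W
n=11: the only move is to 10(W), a W ⇒ L
n=12: can move to 4, which is L ⇒ W
n=13: the only move is to 12(W), a W ⇒ L
n=14: can move to 13, which is L ⇒ W
n=15: moves to 5(W), 14(W); every one is W ⇒ L
n=16: can move to 15, which is L ⇒ W
From 16 Alice can move to 15, reaching an L position.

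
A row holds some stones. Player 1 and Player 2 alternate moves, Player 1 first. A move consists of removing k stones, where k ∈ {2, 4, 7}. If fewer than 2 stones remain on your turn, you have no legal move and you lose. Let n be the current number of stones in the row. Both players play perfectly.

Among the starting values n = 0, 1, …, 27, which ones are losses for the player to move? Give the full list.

Label each position W (a win for the player to move) or L (a loss). A position with no legal move is L; any other position is W exactly when some move reaches an L, and L when every move reaches a W.
n=0: no move → L
n=1: no move → L
n=2: W (go to 0, an L position)
n=3: W (go to 1, an L position)
n=4: W (go to 0, an L position)
n=5: W (go to 1, an L position)
n=6: L (options 4(W), 2(W) are all W)
n=7: W (go to 0, an L position)
n=8: W (go to 6, an L position)
n=9: L (options 7(W), 5(W), 2(W) are all W)
n=10: W (go to 6, an L position)
n=11: W (go to 9, an L position)
n=12: L (options 10(W), 8(W), 5(W) are all W)
n=13: W (go to 9, an L position)
n=14: W (go to 12, an L position)
n=15: L (options 13(W), 11(W), 8(W) are all W)
n=16: W (go to 12, an L position)
n=17: W (go to 15, an L position)
n=18: L (options 16(W), 14(W), 11(W) are all W)
n=19: W (go to 15, an L position)
n=20: W (go to 18, an L position)
n=21: L (options 19(W), 17(W), 14(W) are all W)
n=22: W (go to 18, an L position)
n=23: W (go to 21, an L position)
n=24: L (options 22(W), 20(W), 17(W) are all W)
n=25: W (go to 21, an L position)
n=26: W (go to 24, an L position)
n=27: L (options 25(W), 23(W), 20(W) are all W)
Reading off the rows marked L gives the requested list; there are 10 such values of n.

0, 1, 6, 9, 12, 15, 18, 21, 24, 27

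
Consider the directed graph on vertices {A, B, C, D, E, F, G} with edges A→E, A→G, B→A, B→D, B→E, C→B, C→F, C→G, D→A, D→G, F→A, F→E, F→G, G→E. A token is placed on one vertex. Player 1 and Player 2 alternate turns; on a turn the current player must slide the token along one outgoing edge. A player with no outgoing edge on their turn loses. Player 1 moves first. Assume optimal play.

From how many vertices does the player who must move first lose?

3

Compute win/loss labels from the base case upward. A position with no move is L. Any other position is W if it can reach an L in one move, else L.
Every edge goes from a vertex to one that appears earlier in the order E, G, A, D, B, F, C, so processing vertices in that order labels each vertex after all of its successors.
E: no outgoing edge → L
G: W (go to E, an L position)
A: W (go to E, an L position)
D: L (options A(W), G(W) are all W)
B: W (go to D, an L position)
F: W (go to E, an L position)
C: L (options F(W), B(W), G(W) are all W)
The L vertices are C, D, E; that is 3 in all.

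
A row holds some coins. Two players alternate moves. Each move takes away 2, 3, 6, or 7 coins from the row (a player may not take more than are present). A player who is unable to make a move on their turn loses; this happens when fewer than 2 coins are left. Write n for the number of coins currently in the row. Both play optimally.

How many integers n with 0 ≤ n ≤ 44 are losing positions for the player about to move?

Classify positions by backward induction: terminal positions (no move available) are L. From any other position, the mover wins iff some move reaches an L.
n=0: no move → L
n=1: no move → L
n=2: →0(L), so W
n=3: →1(L), so W
n=4: →1(L), so W
n=5: →3(W), 2(W) — all W, so L
n=6: →0(L), so W
n=7: →5(L), so W
n=8: →5(L), so W
n=9: →7(W), 6(W), 3(W), 2(W) — all W, so L
n=10: →8(W), 7(W), 4(W), 3(W) — all W, so L
n=11: →9(L), so W
n=12: →10(L), so W
n=13: →10(L), so W
n=14: →12(W), 11(W), 8(W), 7(W) — all W, so L
n=15: →9(L), so W
n=16: →14(L), so W
n=17: →14(L), so W
n=18: →16(W), 15(W), 12(W), 11(W) — all W, so L
n=19: →17(W), 16(W), 13(W), 12(W) — all W, so L
n=20: →18(L), so W
n=21: →19(L), so W
n=22: →19(L), so W
n=23: →21(W), 20(W), 17(W), 16(W) — all W, so L
n=24: →18(L), so W
n=25: →23(L), so W
n=26: →23(L), so W
n=27: →25(W), 24(W), 21(W), 20(W) — all W, so L
n=28: →26(W), 25(W), 22(W), 21(W) — all W, so L
n=29: →27(L), so W
n=30: →28(L), so W
n=31: →28(L), so W
n=32: →30(W), 29(W), 26(W), 25(W) — all W, so L
n=33: →27(L), so W
n=34: →32(L), so W
n=35: →32(L), so W
n=36: →34(W), 33(W), 30(W), 29(W) — all W, so L
n=37: →35(W), 34(W), 31(W), 30(W) — all W, so L
n=38: →36(L), so W
n=39: →37(L), so W
n=40: →37(L), so W
n=41: →39(W), 38(W), 35(W), 34(W) — all W, so L
n=42: →36(L), so W
n=43: →41(L), so W
n=44: →41(L), so W
L entries with 0 ≤ n ≤ 44: n = 0, 1, 5, 9, 10, 14, 18, 19, 23, 27, 28, 32, 36, 37, 41; that makes 15.

15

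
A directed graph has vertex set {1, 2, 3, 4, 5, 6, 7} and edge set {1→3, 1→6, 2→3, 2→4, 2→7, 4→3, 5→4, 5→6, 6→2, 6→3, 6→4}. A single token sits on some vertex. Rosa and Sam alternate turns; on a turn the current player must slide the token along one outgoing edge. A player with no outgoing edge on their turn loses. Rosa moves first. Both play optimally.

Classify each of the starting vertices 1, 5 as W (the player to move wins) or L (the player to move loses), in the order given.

Work bottom-up. With no move the player to move loses. Otherwise the position is W if at least one move leads to an L position for the opponent, and L if every move leads to a W.
Every edge goes from a vertex to one that appears earlier in the order 7, 3, 4, 2, 6, 5, 1, so processing vertices in that order labels each vertex after all of its successors.
7: no outgoing edge → L
3: no outgoing edge → L
4: can move to 3, which is L ⇒ W
2: can move to 3, which is L ⇒ W
6: can move to 3, which is L ⇒ W
5: moves to 6(W), 4(W); every one is W ⇒ L
1: can move to 3, which is L ⇒ W

1: W, 5: L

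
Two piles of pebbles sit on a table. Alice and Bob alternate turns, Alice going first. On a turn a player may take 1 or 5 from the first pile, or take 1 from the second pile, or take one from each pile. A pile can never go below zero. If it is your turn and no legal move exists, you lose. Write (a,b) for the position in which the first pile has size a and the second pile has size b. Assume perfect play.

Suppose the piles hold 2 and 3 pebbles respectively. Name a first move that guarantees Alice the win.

Build the W/L table. Terminal = L. A non-terminal position is W if it has a move to some L; otherwise it is L.
No move ever increases a pile, so every position that can arise here has a ≤ 2 and b ≤ 3; it is enough to label the cells with 0 ≤ a ≤ 2 and 0 ≤ b ≤ 3.
Every move lowers a or b (never raises either), so fill the grid row by row in increasing a, and left to right within a row: each cell's successors are then already labelled.
      b=0  b=1  b=2  b=3
a=0:    L    W    L    W
a=1:    W    W    W    W
a=2:    L    W    L    W
Cells with no legal move (terminal, hence L): (0,0).
The remaining L cells, each justified by listing all of its moves:
(0,2): only reaches (0,1)(W), which is W → L
(2,0): only reaches (1,0)(W), which is W → L
(2,2): only reaches (1,2)(W), (2,1)(W), (1,1)(W), all W → L
Every other cell has at least one move into one of the L cells above, so it is W.
From (2,3), the L positions reachable in one move are: (2,2).

Move to (2,2).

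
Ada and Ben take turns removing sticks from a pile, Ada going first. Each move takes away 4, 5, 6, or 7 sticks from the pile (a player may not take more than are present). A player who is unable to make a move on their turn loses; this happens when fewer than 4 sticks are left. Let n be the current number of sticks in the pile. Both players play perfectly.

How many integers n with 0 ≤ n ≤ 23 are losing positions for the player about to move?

10

Work bottom-up. With no move the player to move loses. Otherwise the position is W if at least one move leads to an L position for the opponent, and L if every move leads to a W.
n=0: no move → L
n=1: no move → L
n=2: no move → L
n=3: no move → L
n=4: can move to 0, which is L ⇒ W
n=5: can move to 1, which is L ⇒ W
n=6: can move to 2, which is L ⇒ W
n=7: can move to 3, which is L ⇒ W
n=8: can move to 3, which is L ⇒ W
n=9: can move to 3, which is L ⇒ W
n=10: can move to 3, which is L ⇒ W
n=11: moves to 7(W), 6(W), 5(W), 4(W); every one is W ⇒ L
n=12: moves to 8(W), 7(W), 6(W), 5(W); every one is W ⇒ L
n=13: moves to 9(W), 8(W), 7(W), 6(W); every one is W ⇒ L
n=14: moves to 10(W), 9(W), 8(W), 7(W); every one is W ⇒ L
n=15: can move to 11, which is L ⇒ W
n=16: can move to 12, which is L ⇒ W
n=17: can move to 13, which is L ⇒ W
n=18: can move to 14, which is L ⇒ W
n=19: can move to 14, which is L ⇒ W
n=20: can move to 14, which is L ⇒ W
n=21: can move to 14, which is L ⇒ W
n=22: moves to 18(W), 17(W), 16(W), 15(W); every one is W ⇒ L
n=23: moves to 19(W), 18(W), 17(W), 16(W); every one is W ⇒ L
L entries with 0 ≤ n ≤ 23: n = 0, 1, 2, 3, 11, 12, 13, 14, 22, 23; that makes 10.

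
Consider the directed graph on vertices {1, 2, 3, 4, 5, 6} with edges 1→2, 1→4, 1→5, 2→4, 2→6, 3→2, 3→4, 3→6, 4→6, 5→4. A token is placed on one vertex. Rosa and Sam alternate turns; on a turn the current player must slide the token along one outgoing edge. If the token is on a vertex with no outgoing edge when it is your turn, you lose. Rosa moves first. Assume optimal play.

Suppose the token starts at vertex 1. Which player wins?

Label each position W (a win for the player to move) or L (a loss). A position with no legal move is L; any other position is W exactly when some move reaches an L, and L when every move reaches a W.
Every edge goes from a vertex to one that appears earlier in the order 6, 4, 2, 5, 3, 1, so processing vertices in that order labels each vertex after all of its successors.
6: no outgoing edge → L
4: →6(L), so W
2: →6(L), so W
5: →4(W) only, which is W, so L
3: →6(L), so W
1: →5(L), so W
The starting position 1 is W: Rosa should move to 5, handing over an L position.

Rosa wins.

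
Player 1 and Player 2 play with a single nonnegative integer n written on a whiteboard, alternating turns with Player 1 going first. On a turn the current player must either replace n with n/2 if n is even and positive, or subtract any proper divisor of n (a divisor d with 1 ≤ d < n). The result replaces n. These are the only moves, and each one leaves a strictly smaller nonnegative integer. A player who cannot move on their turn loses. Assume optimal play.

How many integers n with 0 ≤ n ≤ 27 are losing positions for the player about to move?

15

Work bottom-up. With no move the player to move loses. Otherwise the position is W if at least one move leads to an L position for the opponent, and L if every move leads to a W.
n=0: no move → L
n=1: no move → L
n=2: W (go to 1, an L position)
n=3: L (sole option 2(W) is W)
n=4: W (go to 3, an L position)
n=5: L (sole option 4(W) is W)
n=6: W (go to 3, an L position)
n=7: L (sole option 6(W) is W)
n=8: W (go to 7, an L position)
n=9: L (options 6(W), 8(W) are all W)
n=10: W (go to 5, an L position)
n=11: L (sole option 10(W) is W)
n=12: W (go to 9, an L position)
n=13: L (sole option 12(W) is W)
n=14: W (go to 7, an L position)
n=15: L (options 10(W), 12(W), 14(W) are all W)
n=16: W (go to 15, an L position)
n=17: L (sole option 16(W) is W)
n=18: W (go to 9, an L position)
n=19: L (sole option 18(W) is W)
n=20: W (go to 15, an L position)
n=21: L (options 14(W), 18(W), 20(W) are all W)
n=22: W (go to 11, an L position)
n=23: L (sole option 22(W) is W)
n=24: W (go to 21, an L position)
n=25: L (options 20(W), 24(W) are all W)
n=26: W (go to 13, an L position)
n=27: L (options 18(W), 24(W), 26(W) are all W)
L entries with 0 ≤ n ≤ 27: n = 0, 1, 3, 5, 7, 9, 11, 13, 15, 17, 19, 21, 23, 25, 27; that makes 15.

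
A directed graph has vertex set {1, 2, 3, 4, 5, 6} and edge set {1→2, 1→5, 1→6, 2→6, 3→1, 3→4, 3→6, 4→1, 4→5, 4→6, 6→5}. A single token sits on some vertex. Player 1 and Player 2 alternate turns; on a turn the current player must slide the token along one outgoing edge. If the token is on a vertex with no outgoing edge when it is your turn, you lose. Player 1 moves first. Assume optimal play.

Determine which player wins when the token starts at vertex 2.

Player 2 wins.

Work bottom-up. With no move the player to move loses. Otherwise the position is W if at least one move leads to an L position for the opponent, and L if every move leads to a W.
Every edge goes from a vertex to one that appears earlier in the order 5, 6, 2, 1, 4, 3, so processing vertices in that order labels each vertex after all of its successors.
5: no outgoing edge → L
6: can move to 5, which is L ⇒ W
2: the only move is to 6(W), a W ⇒ L
1: can move to 2, which is L ⇒ W
4: can move to 5, which is L ⇒ W
3: moves to 4(W), 1(W), 6(W); every one is W ⇒ L
The starting position 2 is L: whatever Player 1 does, the opponent receives a W position.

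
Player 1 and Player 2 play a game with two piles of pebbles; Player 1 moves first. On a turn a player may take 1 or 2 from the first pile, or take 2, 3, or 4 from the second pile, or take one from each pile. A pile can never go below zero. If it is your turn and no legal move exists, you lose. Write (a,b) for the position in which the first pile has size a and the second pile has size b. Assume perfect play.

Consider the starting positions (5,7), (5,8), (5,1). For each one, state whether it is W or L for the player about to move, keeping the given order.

Compute win/loss labels from the base case upward. A position with no move is L. Any other position is W if it can reach an L in one move, else L.
No move ever increases a pile, so every position that can arise here has a ≤ 5 and b ≤ 8; it is enough to label the cells with 0 ≤ a ≤ 5 and 0 ≤ b ≤ 8.
Every move lowers a or b (never raises either), so fill the grid row by row in increasing a, and left to right within a row: each cell's successors are then already labelled.
      b=0  b=1  b=2  b=3  b=4  b=5  b=6  b=7  b=8
a=0:    L    L    W    W    W    W    L    L    W
a=1:    W    W    W    L    L    W    W    W    W
a=2:    W    W    L    W    W    W    W    W    L
a=3:    L    L    W    W    W    W    L    L    W
a=4:    W    W    W    L    L    W    W    W    W
a=5:    W    W    L    W    W    W    W    W    L
Cells with no legal move (terminal, hence L): (0,0), (0,1).
The remaining L cells, each justified by listing all of its moves:
(0,6): moves to (0,4)(W), (0,3)(W), (0,2)(W); every one is W ⇒ L
(0,7): moves to (0,5)(W), (0,4)(W), (0,3)(W); every one is W ⇒ L
(1,3): moves to (0,3)(W), (1,1)(W), (1,0)(W), (0,2)(W); every one is W ⇒ L
(1,4): moves to (0,4)(W), (1,2)(W), (1,1)(W), (1,0)(W), (0,3)(W); every one is W ⇒ L
(2,2): moves to (1,2)(W), (0,2)(W), (2,0)(W), (1,1)(W); every one is W ⇒ L
(2,8): moves to (1,8)(W), (0,8)(W), (2,6)(W), (2,5)(W), (2,4)(W), (1,7)(W); every one is W ⇒ L
(3,0): moves to (2,0)(W), (1,0)(W); every one is W ⇒ L
(3,1): moves to (2,1)(W), (1,1)(W), (2,0)(W); every one is W ⇒ L
(3,6): moves to (2,6)(W), (1,6)(W), (3,4)(W), (3,3)(W), (3,2)(W), (2,5)(W); every one is W ⇒ L
(3,7): moves to (2,7)(W), (1,7)(W), (3,5)(W), (3,4)(W), (3,3)(W), (2,6)(W); every one is W ⇒ L
(4,3): moves to (3,3)(W), (2,3)(W), (4,1)(W), (4,0)(W), (3,2)(W); every one is W ⇒ L
(4,4): moves to (3,4)(W), (2,4)(W), (4,2)(W), (4,1)(W), (4,0)(W), (3,3)(W); every one is W ⇒ L
(5,2): moves to (4,2)(W), (3,2)(W), (5,0)(W), (4,1)(W); every one is W ⇒ L
(5,8): moves to (4,8)(W), (3,8)(W), (5,6)(W), (5,5)(W), (5,4)(W), (4,7)(W); every one is W ⇒ L
Every other cell has at least one move into one of the L cells above, so it is W.
(5,7): the move to (3,7) reaches an L cell, so W
(5,8): one of the L cells justified above, so L
(5,1): the move to (3,1) reaches an L cell, so W

(5,7): W, (5,8): L, (5,1): W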